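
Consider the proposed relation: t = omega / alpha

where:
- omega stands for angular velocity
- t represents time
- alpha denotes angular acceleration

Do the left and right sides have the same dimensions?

Yes

omega (angular velocity) has dimensions [T^-1].
t (time) has dimensions [T].
alpha (angular acceleration) has dimensions [T^-2].

Left side: [T]
Right side: [T]

Both sides have the same dimensions, so the equation is dimensionally consistent.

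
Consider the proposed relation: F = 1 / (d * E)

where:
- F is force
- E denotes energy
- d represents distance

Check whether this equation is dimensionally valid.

No

F (force) has dimensions [L M T^-2].
E (energy) has dimensions [L^2 M T^-2].
d (distance) has dimensions [L].

Left side: [L M T^-2]
Right side: [L^-3 M^-1 T^2]

The two sides have different dimensions, so the equation is NOT dimensionally consistent.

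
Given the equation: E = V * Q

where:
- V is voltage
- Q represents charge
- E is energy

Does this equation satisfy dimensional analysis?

Yes

V (voltage) has dimensions [I^-1 L^2 M T^-3].
Q (charge) has dimensions [I T].
E (energy) has dimensions [L^2 M T^-2].

Left side: [L^2 M T^-2]
Right side: [L^2 M T^-2]

Both sides have the same dimensions, so the equation is dimensionally consistent.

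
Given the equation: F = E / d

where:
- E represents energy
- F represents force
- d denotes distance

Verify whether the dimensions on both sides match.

Yes

E (energy) has dimensions [L^2 M T^-2].
F (force) has dimensions [L M T^-2].
d (distance) has dimensions [L].

Left side: [L M T^-2]
Right side: [L M T^-2]

Both sides have the same dimensions, so the equation is dimensionally consistent.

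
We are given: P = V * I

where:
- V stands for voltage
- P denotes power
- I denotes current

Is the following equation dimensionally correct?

Yes

V (voltage) has dimensions [I^-1 L^2 M T^-3].
P (power) has dimensions [L^2 M T^-3].
I (current) has dimensions [I].

Left side: [L^2 M T^-3]
Right side: [L^2 M T^-3]

Both sides have the same dimensions, so the equation is dimensionally consistent.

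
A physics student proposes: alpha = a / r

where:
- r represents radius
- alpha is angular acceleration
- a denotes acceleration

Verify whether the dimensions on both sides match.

Yes

r (radius) has dimensions [L].
alpha (angular acceleration) has dimensions [T^-2].
a (acceleration) has dimensions [L T^-2].

Left side: [T^-2]
Right side: [T^-2]

Both sides have the same dimensions, so the equation is dimensionally consistent.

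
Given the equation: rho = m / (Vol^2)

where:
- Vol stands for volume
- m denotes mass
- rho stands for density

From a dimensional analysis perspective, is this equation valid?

No

Vol (volume) has dimensions [L^3].
m (mass) has dimensions [M].
rho (density) has dimensions [L^-3 M].

Left side: [L^-3 M]
Right side: [L^-6 M]

The two sides have different dimensions, so the equation is NOT dimensionally consistent.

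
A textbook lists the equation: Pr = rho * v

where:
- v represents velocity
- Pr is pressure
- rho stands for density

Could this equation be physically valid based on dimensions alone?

No

v (velocity) has dimensions [L T^-1].
Pr (pressure) has dimensions [L^-1 M T^-2].
rho (density) has dimensions [L^-3 M].

Left side: [L^-1 M T^-2]
Right side: [L^-2 M T^-1]

The two sides have different dimensions, so the equation is NOT dimensionally consistent.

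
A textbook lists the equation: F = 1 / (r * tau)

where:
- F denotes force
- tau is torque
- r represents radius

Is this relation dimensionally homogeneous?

No

F (force) has dimensions [L M T^-2].
tau (torque) has dimensions [L^2 M T^-2].
r (radius) has dimensions [L].

Left side: [L M T^-2]
Right side: [L^-3 M^-1 T^2]

The two sides have different dimensions, so the equation is NOT dimensionally consistent.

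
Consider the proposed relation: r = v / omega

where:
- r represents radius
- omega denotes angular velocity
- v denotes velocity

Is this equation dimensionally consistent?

Yes

r (radius) has dimensions [L].
omega (angular velocity) has dimensions [T^-1].
v (velocity) has dimensions [L T^-1].

Left side: [L]
Right side: [L]

Both sides have the same dimensions, so the equation is dimensionally consistent.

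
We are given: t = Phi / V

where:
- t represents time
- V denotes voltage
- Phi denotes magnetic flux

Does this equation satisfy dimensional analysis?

Yes

t (time) has dimensions [T].
V (voltage) has dimensions [I^-1 L^2 M T^-3].
Phi (magnetic flux) has dimensions [I^-1 L^2 M T^-2].

Left side: [T]
Right side: [T]

Both sides have the same dimensions, so the equation is dimensionally consistent.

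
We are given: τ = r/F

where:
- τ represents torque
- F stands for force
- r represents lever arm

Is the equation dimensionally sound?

No

τ (torque) has dimensions [L^2 M T^-2].
F (force) has dimensions [L M T^-2].
r (lever arm) has dimensions [L].

Left side: [L^2 M T^-2]
Right side: [M^-1 T^2]

The two sides have different dimensions, so the equation is NOT dimensionally consistent.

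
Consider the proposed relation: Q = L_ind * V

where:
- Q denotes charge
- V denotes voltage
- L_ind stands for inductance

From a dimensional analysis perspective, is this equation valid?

No

Q (charge) has dimensions [I T].
V (voltage) has dimensions [I^-1 L^2 M T^-3].
L_ind (inductance) has dimensions [I^-2 L^2 M T^-2].

Left side: [I T]
Right side: [I^-3 L^4 M^2 T^-5]

The two sides have different dimensions, so the equation is NOT dimensionally consistent.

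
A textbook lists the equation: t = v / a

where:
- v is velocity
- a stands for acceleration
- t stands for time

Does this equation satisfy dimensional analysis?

Yes

v (velocity) has dimensions [L T^-1].
a (acceleration) has dimensions [L T^-2].
t (time) has dimensions [T].

Left side: [T]
Right side: [T]

Both sides have the same dimensions, so the equation is dimensionally consistent.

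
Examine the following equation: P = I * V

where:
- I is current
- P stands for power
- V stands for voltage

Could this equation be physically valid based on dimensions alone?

Yes

I (current) has dimensions [I].
P (power) has dimensions [L^2 M T^-3].
V (voltage) has dimensions [I^-1 L^2 M T^-3].

Left side: [L^2 M T^-3]
Right side: [L^2 M T^-3]

Both sides have the same dimensions, so the equation is dimensionally consistent.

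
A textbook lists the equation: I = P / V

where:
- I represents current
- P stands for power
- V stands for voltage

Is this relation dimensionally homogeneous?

Yes

I (current) has dimensions [I].
P (power) has dimensions [L^2 M T^-3].
V (voltage) has dimensions [I^-1 L^2 M T^-3].

Left side: [I]
Right side: [I]

Both sides have the same dimensions, so the equation is dimensionally consistent.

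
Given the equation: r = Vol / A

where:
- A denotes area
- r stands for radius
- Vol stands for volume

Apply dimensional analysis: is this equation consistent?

Yes

A (area) has dimensions [L^2].
r (radius) has dimensions [L].
Vol (volume) has dimensions [L^3].

Left side: [L]
Right side: [L]

Both sides have the same dimensions, so the equation is dimensionally consistent.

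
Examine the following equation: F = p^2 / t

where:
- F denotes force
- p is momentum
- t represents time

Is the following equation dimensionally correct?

No

F (force) has dimensions [L M T^-2].
p (momentum) has dimensions [L M T^-1].
t (time) has dimensions [T].

Left side: [L M T^-2]
Right side: [L^2 M^2 T^-3]

The two sides have different dimensions, so the equation is NOT dimensionally consistent.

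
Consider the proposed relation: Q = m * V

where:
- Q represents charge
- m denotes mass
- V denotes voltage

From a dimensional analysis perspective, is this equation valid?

No

Q (charge) has dimensions [I T].
m (mass) has dimensions [M].
V (voltage) has dimensions [I^-1 L^2 M T^-3].

Left side: [I T]
Right side: [I^-1 L^2 M^2 T^-3]

The two sides have different dimensions, so the equation is NOT dimensionally consistent.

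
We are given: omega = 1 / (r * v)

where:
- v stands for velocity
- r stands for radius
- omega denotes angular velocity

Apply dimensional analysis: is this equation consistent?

No

v (velocity) has dimensions [L T^-1].
r (radius) has dimensions [L].
omega (angular velocity) has dimensions [T^-1].

Left side: [T^-1]
Right side: [L^-2 T]

The two sides have different dimensions, so the equation is NOT dimensionally consistent.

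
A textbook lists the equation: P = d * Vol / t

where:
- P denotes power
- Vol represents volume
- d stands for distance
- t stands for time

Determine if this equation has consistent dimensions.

No

P (power) has dimensions [L^2 M T^-3].
Vol (volume) has dimensions [L^3].
d (distance) has dimensions [L].
t (time) has dimensions [T].

Left side: [L^2 M T^-3]
Right side: [L^4 T^-1]

The two sides have different dimensions, so the equation is NOT dimensionally consistent.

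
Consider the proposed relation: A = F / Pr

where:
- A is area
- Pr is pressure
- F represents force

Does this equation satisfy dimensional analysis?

Yes

A (area) has dimensions [L^2].
Pr (pressure) has dimensions [L^-1 M T^-2].
F (force) has dimensions [L M T^-2].

Left side: [L^2]
Right side: [L^2]

Both sides have the same dimensions, so the equation is dimensionally consistent.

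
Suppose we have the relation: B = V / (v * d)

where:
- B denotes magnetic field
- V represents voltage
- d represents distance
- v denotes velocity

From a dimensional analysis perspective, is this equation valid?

Yes

B (magnetic field) has dimensions [I^-1 M T^-2].
V (voltage) has dimensions [I^-1 L^2 M T^-3].
d (distance) has dimensions [L].
v (velocity) has dimensions [L T^-1].

Left side: [I^-1 M T^-2]
Right side: [I^-1 M T^-2]

Both sides have the same dimensions, so the equation is dimensionally consistent.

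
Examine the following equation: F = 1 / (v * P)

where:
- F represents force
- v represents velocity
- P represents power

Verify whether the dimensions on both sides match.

No

F (force) has dimensions [L M T^-2].
v (velocity) has dimensions [L T^-1].
P (power) has dimensions [L^2 M T^-3].

Left side: [L M T^-2]
Right side: [L^-3 M^-1 T^4]

The two sides have different dimensions, so the equation is NOT dimensionally consistent.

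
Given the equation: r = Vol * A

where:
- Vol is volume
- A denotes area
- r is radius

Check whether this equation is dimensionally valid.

No

Vol (volume) has dimensions [L^3].
A (area) has dimensions [L^2].
r (radius) has dimensions [L].

Left side: [L]
Right side: [L^5]

The two sides have different dimensions, so the equation is NOT dimensionally consistent.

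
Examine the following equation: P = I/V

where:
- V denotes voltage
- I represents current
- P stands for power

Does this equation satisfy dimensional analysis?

No

V (voltage) has dimensions [I^-1 L^2 M T^-3].
I (current) has dimensions [I].
P (power) has dimensions [L^2 M T^-3].

Left side: [L^2 M T^-3]
Right side: [I^2 L^-2 M^-1 T^3]

The two sides have different dimensions, so the equation is NOT dimensionally consistent.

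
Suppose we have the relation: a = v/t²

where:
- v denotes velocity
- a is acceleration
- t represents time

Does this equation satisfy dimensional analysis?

No

v (velocity) has dimensions [L T^-1].
a (acceleration) has dimensions [L T^-2].
t (time) has dimensions [T].

Left side: [L T^-2]
Right side: [L T^-3]

The two sides have different dimensions, so the equation is NOT dimensionally consistent.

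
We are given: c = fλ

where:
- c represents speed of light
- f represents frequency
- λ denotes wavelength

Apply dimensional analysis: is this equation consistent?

Yes

c (speed of light) has dimensions [L T^-1].
f (frequency) has dimensions [T^-1].
λ (wavelength) has dimensions [L].

Left side: [L T^-1]
Right side: [L T^-1]

Both sides have the same dimensions, so the equation is dimensionally consistent.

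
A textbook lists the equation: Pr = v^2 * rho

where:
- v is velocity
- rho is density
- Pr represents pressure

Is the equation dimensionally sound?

Yes

v (velocity) has dimensions [L T^-1].
rho (density) has dimensions [L^-3 M].
Pr (pressure) has dimensions [L^-1 M T^-2].

Left side: [L^-1 M T^-2]
Right side: [L^-1 M T^-2]

Both sides have the same dimensions, so the equation is dimensionally consistent.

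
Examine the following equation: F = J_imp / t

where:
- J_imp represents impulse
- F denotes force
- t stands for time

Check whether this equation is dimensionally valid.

Yes

J_imp (impulse) has dimensions [L M T^-1].
F (force) has dimensions [L M T^-2].
t (time) has dimensions [T].

Left side: [L M T^-2]
Right side: [L M T^-2]

Both sides have the same dimensions, so the equation is dimensionally consistent.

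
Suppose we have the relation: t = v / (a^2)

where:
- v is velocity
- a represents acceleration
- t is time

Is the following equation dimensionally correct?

No

v (velocity) has dimensions [L T^-1].
a (acceleration) has dimensions [L T^-2].
t (time) has dimensions [T].

Left side: [T]
Right side: [L^-1 T^3]

The two sides have different dimensions, so the equation is NOT dimensionally consistent.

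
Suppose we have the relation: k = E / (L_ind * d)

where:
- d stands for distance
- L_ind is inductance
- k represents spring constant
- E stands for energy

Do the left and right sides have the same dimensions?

No

d (distance) has dimensions [L].
L_ind (inductance) has dimensions [I^-2 L^2 M T^-2].
k (spring constant) has dimensions [M T^-2].
E (energy) has dimensions [L^2 M T^-2].

Left side: [M T^-2]
Right side: [I^2 L^-1]

The two sides have different dimensions, so the equation is NOT dimensionally consistent.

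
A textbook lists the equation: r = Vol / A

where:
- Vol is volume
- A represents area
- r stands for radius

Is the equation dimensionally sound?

Yes

Vol (volume) has dimensions [L^3].
A (area) has dimensions [L^2].
r (radius) has dimensions [L].

Left side: [L]
Right side: [L]

Both sides have the same dimensions, so the equation is dimensionally consistent.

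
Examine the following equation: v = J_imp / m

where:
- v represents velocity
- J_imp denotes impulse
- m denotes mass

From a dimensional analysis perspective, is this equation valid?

Yes

v (velocity) has dimensions [L T^-1].
J_imp (impulse) has dimensions [L M T^-1].
m (mass) has dimensions [M].

Left side: [L T^-1]
Right side: [L T^-1]

Both sides have the same dimensions, so the equation is dimensionally consistent.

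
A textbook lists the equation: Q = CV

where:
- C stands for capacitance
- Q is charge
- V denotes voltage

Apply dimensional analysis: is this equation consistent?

Yes

C (capacitance) has dimensions [I^2 L^-2 M^-1 T^4].
Q (charge) has dimensions [I T].
V (voltage) has dimensions [I^-1 L^2 M T^-3].

Left side: [I T]
Right side: [I T]

Both sides have the same dimensions, so the equation is dimensionally consistent.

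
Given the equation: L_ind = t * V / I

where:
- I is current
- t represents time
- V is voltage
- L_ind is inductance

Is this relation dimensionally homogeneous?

Yes

I (current) has dimensions [I].
t (time) has dimensions [T].
V (voltage) has dimensions [I^-1 L^2 M T^-3].
L_ind (inductance) has dimensions [I^-2 L^2 M T^-2].

Left side: [I^-2 L^2 M T^-2]
Right side: [I^-2 L^2 M T^-2]

Both sides have the same dimensions, so the equation is dimensionally consistent.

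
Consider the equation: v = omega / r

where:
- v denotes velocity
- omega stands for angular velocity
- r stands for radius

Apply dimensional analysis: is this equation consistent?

No

v (velocity) has dimensions [L T^-1].
omega (angular velocity) has dimensions [T^-1].
r (radius) has dimensions [L].

Left side: [L T^-1]
Right side: [L^-1 T^-1]

The two sides have different dimensions, so the equation is NOT dimensionally consistent.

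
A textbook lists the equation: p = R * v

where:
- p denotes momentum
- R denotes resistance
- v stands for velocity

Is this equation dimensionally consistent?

No

p (momentum) has dimensions [L M T^-1].
R (resistance) has dimensions [I^-2 L^2 M T^-3].
v (velocity) has dimensions [L T^-1].

Left side: [L M T^-1]
Right side: [I^-2 L^3 M T^-4]

The two sides have different dimensions, so the equation is NOT dimensionally consistent.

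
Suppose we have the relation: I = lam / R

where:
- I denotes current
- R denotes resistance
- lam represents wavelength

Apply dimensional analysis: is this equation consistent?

No

I (current) has dimensions [I].
R (resistance) has dimensions [I^-2 L^2 M T^-3].
lam (wavelength) has dimensions [L].

Left side: [I]
Right side: [I^2 L^-1 M^-1 T^3]

The two sides have different dimensions, so the equation is NOT dimensionally consistent.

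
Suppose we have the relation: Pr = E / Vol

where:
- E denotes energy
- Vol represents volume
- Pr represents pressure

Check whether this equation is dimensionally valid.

Yes

E (energy) has dimensions [L^2 M T^-2].
Vol (volume) has dimensions [L^3].
Pr (pressure) has dimensions [L^-1 M T^-2].

Left side: [L^-1 M T^-2]
Right side: [L^-1 M T^-2]

Both sides have the same dimensions, so the equation is dimensionally consistent.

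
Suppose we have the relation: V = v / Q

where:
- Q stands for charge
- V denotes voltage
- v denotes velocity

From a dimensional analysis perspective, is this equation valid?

No

Q (charge) has dimensions [I T].
V (voltage) has dimensions [I^-1 L^2 M T^-3].
v (velocity) has dimensions [L T^-1].

Left side: [I^-1 L^2 M T^-3]
Right side: [I^-1 L T^-2]

The two sides have different dimensions, so the equation is NOT dimensionally consistent.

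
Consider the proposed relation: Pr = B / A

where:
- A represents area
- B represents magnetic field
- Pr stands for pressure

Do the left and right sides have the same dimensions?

No

A (area) has dimensions [L^2].
B (magnetic field) has dimensions [I^-1 M T^-2].
Pr (pressure) has dimensions [L^-1 M T^-2].

Left side: [L^-1 M T^-2]
Right side: [I^-1 L^-2 M T^-2]

The two sides have different dimensions, so the equation is NOT dimensionally consistent.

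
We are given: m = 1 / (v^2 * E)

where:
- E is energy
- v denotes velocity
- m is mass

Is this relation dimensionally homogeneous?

No

E (energy) has dimensions [L^2 M T^-2].
v (velocity) has dimensions [L T^-1].
m (mass) has dimensions [M].

Left side: [M]
Right side: [L^-4 M^-1 T^4]

The two sides have different dimensions, so the equation is NOT dimensionally consistent.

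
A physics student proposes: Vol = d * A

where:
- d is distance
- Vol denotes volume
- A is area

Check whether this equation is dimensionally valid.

Yes

d (distance) has dimensions [L].
Vol (volume) has dimensions [L^3].
A (area) has dimensions [L^2].

Left side: [L^3]
Right side: [L^3]

Both sides have the same dimensions, so the equation is dimensionally consistent.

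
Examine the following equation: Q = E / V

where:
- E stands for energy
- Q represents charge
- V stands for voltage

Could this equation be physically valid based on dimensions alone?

Yes

E (energy) has dimensions [L^2 M T^-2].
Q (charge) has dimensions [I T].
V (voltage) has dimensions [I^-1 L^2 M T^-3].

Left side: [I T]
Right side: [I T]

Both sides have the same dimensions, so the equation is dimensionally consistent.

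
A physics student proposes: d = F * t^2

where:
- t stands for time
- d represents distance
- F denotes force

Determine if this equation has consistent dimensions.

No

t (time) has dimensions [T].
d (distance) has dimensions [L].
F (force) has dimensions [L M T^-2].

Left side: [L]
Right side: [L M]

The two sides have different dimensions, so the equation is NOT dimensionally consistent.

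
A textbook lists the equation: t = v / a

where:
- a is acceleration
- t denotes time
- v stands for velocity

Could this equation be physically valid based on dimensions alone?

Yes

a (acceleration) has dimensions [L T^-2].
t (time) has dimensions [T].
v (velocity) has dimensions [L T^-1].

Left side: [T]
Right side: [T]

Both sides have the same dimensions, so the equation is dimensionally consistent.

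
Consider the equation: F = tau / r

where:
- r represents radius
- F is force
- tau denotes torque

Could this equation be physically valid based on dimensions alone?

Yes

r (radius) has dimensions [L].
F (force) has dimensions [L M T^-2].
tau (torque) has dimensions [L^2 M T^-2].

Left side: [L M T^-2]
Right side: [L M T^-2]

Both sides have the same dimensions, so the equation is dimensionally consistent.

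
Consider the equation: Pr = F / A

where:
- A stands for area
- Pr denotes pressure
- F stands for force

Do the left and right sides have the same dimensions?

Yes

A (area) has dimensions [L^2].
Pr (pressure) has dimensions [L^-1 M T^-2].
F (force) has dimensions [L M T^-2].

Left side: [L^-1 M T^-2]
Right side: [L^-1 M T^-2]

Both sides have the same dimensions, so the equation is dimensionally consistent.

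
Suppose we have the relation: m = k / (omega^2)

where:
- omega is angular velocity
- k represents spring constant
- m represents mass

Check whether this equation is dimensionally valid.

Yes

omega (angular velocity) has dimensions [T^-1].
k (spring constant) has dimensions [M T^-2].
m (mass) has dimensions [M].

Left side: [M]
Right side: [M]

Both sides have the same dimensions, so the equation is dimensionally consistent.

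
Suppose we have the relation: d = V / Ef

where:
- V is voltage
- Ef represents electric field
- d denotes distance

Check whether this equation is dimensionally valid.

Yes

V (voltage) has dimensions [I^-1 L^2 M T^-3].
Ef (electric field) has dimensions [I^-1 L M T^-3].
d (distance) has dimensions [L].

Left side: [L]
Right side: [L]

Both sides have the same dimensions, so the equation is dimensionally consistent.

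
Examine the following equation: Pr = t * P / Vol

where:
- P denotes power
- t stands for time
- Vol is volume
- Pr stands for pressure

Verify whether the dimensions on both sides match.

Yes

P (power) has dimensions [L^2 M T^-3].
t (time) has dimensions [T].
Vol (volume) has dimensions [L^3].
Pr (pressure) has dimensions [L^-1 M T^-2].

Left side: [L^-1 M T^-2]
Right side: [L^-1 M T^-2]

Both sides have the same dimensions, so the equation is dimensionally consistent.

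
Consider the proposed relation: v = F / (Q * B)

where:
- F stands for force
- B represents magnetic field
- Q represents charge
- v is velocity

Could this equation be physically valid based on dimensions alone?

Yes

F (force) has dimensions [L M T^-2].
B (magnetic field) has dimensions [I^-1 M T^-2].
Q (charge) has dimensions [I T].
v (velocity) has dimensions [L T^-1].

Left side: [L T^-1]
Right side: [L T^-1]

Both sides have the same dimensions, so the equation is dimensionally consistent.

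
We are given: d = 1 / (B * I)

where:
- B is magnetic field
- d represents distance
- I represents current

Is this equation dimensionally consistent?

No

B (magnetic field) has dimensions [I^-1 M T^-2].
d (distance) has dimensions [L].
I (current) has dimensions [I].

Left side: [L]
Right side: [M^-1 T^2]

The two sides have different dimensions, so the equation is NOT dimensionally consistent.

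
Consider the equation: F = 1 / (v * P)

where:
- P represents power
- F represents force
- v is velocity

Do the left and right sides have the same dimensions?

No

P (power) has dimensions [L^2 M T^-3].
F (force) has dimensions [L M T^-2].
v (velocity) has dimensions [L T^-1].

Left side: [L M T^-2]
Right side: [L^-3 M^-1 T^4]

The two sides have different dimensions, so the equation is NOT dimensionally consistent.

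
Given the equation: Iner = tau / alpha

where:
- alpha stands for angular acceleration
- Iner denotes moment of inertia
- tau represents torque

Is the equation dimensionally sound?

Yes

alpha (angular acceleration) has dimensions [T^-2].
Iner (moment of inertia) has dimensions [L^2 M].
tau (torque) has dimensions [L^2 M T^-2].

Left side: [L^2 M]
Right side: [L^2 M]

Both sides have the same dimensions, so the equation is dimensionally consistent.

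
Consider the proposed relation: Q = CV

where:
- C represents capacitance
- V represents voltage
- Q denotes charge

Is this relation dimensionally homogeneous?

Yes

C (capacitance) has dimensions [I^2 L^-2 M^-1 T^4].
V (voltage) has dimensions [I^-1 L^2 M T^-3].
Q (charge) has dimensions [I T].

Left side: [I T]
Right side: [I T]

Both sides have the same dimensions, so the equation is dimensionally consistent.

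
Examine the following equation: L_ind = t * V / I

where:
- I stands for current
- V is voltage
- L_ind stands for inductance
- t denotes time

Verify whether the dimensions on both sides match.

Yes

I (current) has dimensions [I].
V (voltage) has dimensions [I^-1 L^2 M T^-3].
L_ind (inductance) has dimensions [I^-2 L^2 M T^-2].
t (time) has dimensions [T].

Left side: [I^-2 L^2 M T^-2]
Right side: [I^-2 L^2 M T^-2]

Both sides have the same dimensions, so the equation is dimensionally consistent.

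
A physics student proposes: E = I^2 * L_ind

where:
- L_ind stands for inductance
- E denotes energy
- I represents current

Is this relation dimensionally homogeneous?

Yes

L_ind (inductance) has dimensions [I^-2 L^2 M T^-2].
E (energy) has dimensions [L^2 M T^-2].
I (current) has dimensions [I].

Left side: [L^2 M T^-2]
Right side: [L^2 M T^-2]

Both sides have the same dimensions, so the equation is dimensionally consistent.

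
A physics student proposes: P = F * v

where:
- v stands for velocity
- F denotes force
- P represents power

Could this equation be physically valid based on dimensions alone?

Yes

v (velocity) has dimensions [L T^-1].
F (force) has dimensions [L M T^-2].
P (power) has dimensions [L^2 M T^-3].

Left side: [L^2 M T^-3]
Right side: [L^2 M T^-3]

Both sides have the same dimensions, so the equation is dimensionally consistent.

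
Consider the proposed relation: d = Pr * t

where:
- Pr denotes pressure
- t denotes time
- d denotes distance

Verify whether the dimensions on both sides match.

No

Pr (pressure) has dimensions [L^-1 M T^-2].
t (time) has dimensions [T].
d (distance) has dimensions [L].

Left side: [L]
Right side: [L^-1 M T^-1]

The two sides have different dimensions, so the equation is NOT dimensionally consistent.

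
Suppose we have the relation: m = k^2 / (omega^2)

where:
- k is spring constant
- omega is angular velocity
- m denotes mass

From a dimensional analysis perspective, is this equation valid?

No

k (spring constant) has dimensions [M T^-2].
omega (angular velocity) has dimensions [T^-1].
m (mass) has dimensions [M].

Left side: [M]
Right side: [M^2 T^-2]

The two sides have different dimensions, so the equation is NOT dimensionally consistent.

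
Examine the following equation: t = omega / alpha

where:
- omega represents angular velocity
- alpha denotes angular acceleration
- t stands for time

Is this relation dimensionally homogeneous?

Yes

omega (angular velocity) has dimensions [T^-1].
alpha (angular acceleration) has dimensions [T^-2].
t (time) has dimensions [T].

Left side: [T]
Right side: [T]

Both sides have the same dimensions, so the equation is dimensionally consistent.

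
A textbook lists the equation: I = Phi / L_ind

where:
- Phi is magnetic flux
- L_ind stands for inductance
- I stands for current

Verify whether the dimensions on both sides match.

Yes

Phi (magnetic flux) has dimensions [I^-1 L^2 M T^-2].
L_ind (inductance) has dimensions [I^-2 L^2 M T^-2].
I (current) has dimensions [I].

Left side: [I]
Right side: [I]

Both sides have the same dimensions, so the equation is dimensionally consistent.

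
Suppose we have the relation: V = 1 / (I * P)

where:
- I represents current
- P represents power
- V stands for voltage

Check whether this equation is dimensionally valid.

No

I (current) has dimensions [I].
P (power) has dimensions [L^2 M T^-3].
V (voltage) has dimensions [I^-1 L^2 M T^-3].

Left side: [I^-1 L^2 M T^-3]
Right side: [I^-1 L^-2 M^-1 T^3]

The two sides have different dimensions, so the equation is NOT dimensionally consistent.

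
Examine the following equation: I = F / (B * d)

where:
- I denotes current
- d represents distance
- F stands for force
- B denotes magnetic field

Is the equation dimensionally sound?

Yes

I (current) has dimensions [I].
d (distance) has dimensions [L].
F (force) has dimensions [L M T^-2].
B (magnetic field) has dimensions [I^-1 M T^-2].

Left side: [I]
Right side: [I]

Both sides have the same dimensions, so the equation is dimensionally consistent.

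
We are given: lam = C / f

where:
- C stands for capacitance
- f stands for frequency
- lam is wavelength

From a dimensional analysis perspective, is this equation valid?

No

C (capacitance) has dimensions [I^2 L^-2 M^-1 T^4].
f (frequency) has dimensions [T^-1].
lam (wavelength) has dimensions [L].

Left side: [L]
Right side: [I^2 L^-2 M^-1 T^5]

The two sides have different dimensions, so the equation is NOT dimensionally consistent.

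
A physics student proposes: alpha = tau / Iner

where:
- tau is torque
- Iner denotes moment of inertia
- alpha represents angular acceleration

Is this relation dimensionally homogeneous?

Yes

tau (torque) has dimensions [L^2 M T^-2].
Iner (moment of inertia) has dimensions [L^2 M].
alpha (angular acceleration) has dimensions [T^-2].

Left side: [T^-2]
Right side: [T^-2]

Both sides have the same dimensions, so the equation is dimensionally consistent.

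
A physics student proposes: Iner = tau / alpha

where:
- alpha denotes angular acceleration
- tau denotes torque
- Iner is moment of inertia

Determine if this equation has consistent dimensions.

Yes

alpha (angular acceleration) has dimensions [T^-2].
tau (torque) has dimensions [L^2 M T^-2].
Iner (moment of inertia) has dimensions [L^2 M].

Left side: [L^2 M]
Right side: [L^2 M]

Both sides have the same dimensions, so the equation is dimensionally consistent.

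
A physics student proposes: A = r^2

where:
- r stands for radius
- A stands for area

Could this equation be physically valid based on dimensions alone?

Yes

r (radius) has dimensions [L].
A (area) has dimensions [L^2].

Left side: [L^2]
Right side: [L^2]

Both sides have the same dimensions, so the equation is dimensionally consistent.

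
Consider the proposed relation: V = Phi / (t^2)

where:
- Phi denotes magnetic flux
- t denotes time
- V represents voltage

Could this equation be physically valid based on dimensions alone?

No

Phi (magnetic flux) has dimensions [I^-1 L^2 M T^-2].
t (time) has dimensions [T].
V (voltage) has dimensions [I^-1 L^2 M T^-3].

Left side: [I^-1 L^2 M T^-3]
Right side: [I^-1 L^2 M T^-4]

The two sides have different dimensions, so the equation is NOT dimensionally consistent.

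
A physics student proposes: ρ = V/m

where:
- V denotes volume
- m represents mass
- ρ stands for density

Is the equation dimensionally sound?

No

V (volume) has dimensions [L^3].
m (mass) has dimensions [M].
ρ (density) has dimensions [L^-3 M].

Left side: [L^-3 M]
Right side: [L^3 M^-1]

The two sides have different dimensions, so the equation is NOT dimensionally consistent.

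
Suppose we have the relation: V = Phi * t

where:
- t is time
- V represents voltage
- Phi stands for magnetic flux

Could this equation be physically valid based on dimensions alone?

No

t (time) has dimensions [T].
V (voltage) has dimensions [I^-1 L^2 M T^-3].
Phi (magnetic flux) has dimensions [I^-1 L^2 M T^-2].

Left side: [I^-1 L^2 M T^-3]
Right side: [I^-1 L^2 M T^-1]

The two sides have different dimensions, so the equation is NOT dimensionally consistent.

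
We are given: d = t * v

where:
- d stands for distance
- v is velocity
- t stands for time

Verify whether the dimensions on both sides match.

Yes

d (distance) has dimensions [L].
v (velocity) has dimensions [L T^-1].
t (time) has dimensions [T].

Left side: [L]
Right side: [L]

Both sides have the same dimensions, so the equation is dimensionally consistent.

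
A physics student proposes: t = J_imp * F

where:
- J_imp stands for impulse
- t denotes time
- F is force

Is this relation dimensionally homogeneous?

No

J_imp (impulse) has dimensions [L M T^-1].
t (time) has dimensions [T].
F (force) has dimensions [L M T^-2].

Left side: [T]
Right side: [L^2 M^2 T^-3]

The two sides have different dimensions, so the equation is NOT dimensionally consistent.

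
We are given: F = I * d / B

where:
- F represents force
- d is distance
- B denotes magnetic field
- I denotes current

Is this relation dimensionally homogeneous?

No

F (force) has dimensions [L M T^-2].
d (distance) has dimensions [L].
B (magnetic field) has dimensions [I^-1 M T^-2].
I (current) has dimensions [I].

Left side: [L M T^-2]
Right side: [I^2 L M^-1 T^2]

The two sides have different dimensions, so the equation is NOT dimensionally consistent.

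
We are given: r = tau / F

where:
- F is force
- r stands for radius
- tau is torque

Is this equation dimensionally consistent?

Yes

F (force) has dimensions [L M T^-2].
r (radius) has dimensions [L].
tau (torque) has dimensions [L^2 M T^-2].

Left side: [L]
Right side: [L]

Both sides have the same dimensions, so the equation is dimensionally consistent.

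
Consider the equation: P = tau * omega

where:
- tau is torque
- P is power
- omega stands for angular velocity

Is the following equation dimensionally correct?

Yes

tau (torque) has dimensions [L^2 M T^-2].
P (power) has dimensions [L^2 M T^-3].
omega (angular velocity) has dimensions [T^-1].

Left side: [L^2 M T^-3]
Right side: [L^2 M T^-3]

Both sides have the same dimensions, so the equation is dimensionally consistent.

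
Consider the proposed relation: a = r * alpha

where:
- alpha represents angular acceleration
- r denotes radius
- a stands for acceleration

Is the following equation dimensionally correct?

Yes

alpha (angular acceleration) has dimensions [T^-2].
r (radius) has dimensions [L].
a (acceleration) has dimensions [L T^-2].

Left side: [L T^-2]
Right side: [L T^-2]

Both sides have the same dimensions, so the equation is dimensionally consistent.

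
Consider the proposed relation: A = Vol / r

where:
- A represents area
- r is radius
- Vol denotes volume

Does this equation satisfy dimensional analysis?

Yes

A (area) has dimensions [L^2].
r (radius) has dimensions [L].
Vol (volume) has dimensions [L^3].

Left side: [L^2]
Right side: [L^2]

Both sides have the same dimensions, so the equation is dimensionally consistent.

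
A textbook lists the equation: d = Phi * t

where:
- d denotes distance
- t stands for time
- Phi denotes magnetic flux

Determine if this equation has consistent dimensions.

No

d (distance) has dimensions [L].
t (time) has dimensions [T].
Phi (magnetic flux) has dimensions [I^-1 L^2 M T^-2].

Left side: [L]
Right side: [I^-1 L^2 M T^-1]

The two sides have different dimensions, so the equation is NOT dimensionally consistent.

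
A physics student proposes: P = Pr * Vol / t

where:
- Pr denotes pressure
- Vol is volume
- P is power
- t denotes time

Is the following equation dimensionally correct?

Yes

Pr (pressure) has dimensions [L^-1 M T^-2].
Vol (volume) has dimensions [L^3].
P (power) has dimensions [L^2 M T^-3].
t (time) has dimensions [T].

Left side: [L^2 M T^-3]
Right side: [L^2 M T^-3]

Both sides have the same dimensions, so the equation is dimensionally consistent.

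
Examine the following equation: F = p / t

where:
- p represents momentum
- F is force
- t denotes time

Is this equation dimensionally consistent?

Yes

p (momentum) has dimensions [L M T^-1].
F (force) has dimensions [L M T^-2].
t (time) has dimensions [T].

Left side: [L M T^-2]
Right side: [L M T^-2]

Both sides have the same dimensions, so the equation is dimensionally consistent.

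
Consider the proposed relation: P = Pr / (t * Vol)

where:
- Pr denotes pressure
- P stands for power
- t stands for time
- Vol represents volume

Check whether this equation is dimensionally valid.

No

Pr (pressure) has dimensions [L^-1 M T^-2].
P (power) has dimensions [L^2 M T^-3].
t (time) has dimensions [T].
Vol (volume) has dimensions [L^3].

Left side: [L^2 M T^-3]
Right side: [L^-4 M T^-3]

The two sides have different dimensions, so the equation is NOT dimensionally consistent.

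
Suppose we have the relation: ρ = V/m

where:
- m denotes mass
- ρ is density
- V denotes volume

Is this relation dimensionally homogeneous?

No

m (mass) has dimensions [M].
ρ (density) has dimensions [L^-3 M].
V (volume) has dimensions [L^3].

Left side: [L^-3 M]
Right side: [L^3 M^-1]

The two sides have different dimensions, so the equation is NOT dimensionally consistent.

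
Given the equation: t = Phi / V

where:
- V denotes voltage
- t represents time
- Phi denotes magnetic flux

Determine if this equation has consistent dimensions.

Yes

V (voltage) has dimensions [I^-1 L^2 M T^-3].
t (time) has dimensions [T].
Phi (magnetic flux) has dimensions [I^-1 L^2 M T^-2].

Left side: [T]
Right side: [T]

Both sides have the same dimensions, so the equation is dimensionally consistent.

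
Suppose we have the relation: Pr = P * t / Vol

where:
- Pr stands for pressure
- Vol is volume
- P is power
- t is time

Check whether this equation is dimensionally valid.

Yes

Pr (pressure) has dimensions [L^-1 M T^-2].
Vol (volume) has dimensions [L^3].
P (power) has dimensions [L^2 M T^-3].
t (time) has dimensions [T].

Left side: [L^-1 M T^-2]
Right side: [L^-1 M T^-2]

Both sides have the same dimensions, so the equation is dimensionally consistent.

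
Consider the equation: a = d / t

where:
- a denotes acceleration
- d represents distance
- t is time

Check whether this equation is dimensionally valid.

No

a (acceleration) has dimensions [L T^-2].
d (distance) has dimensions [L].
t (time) has dimensions [T].

Left side: [L T^-2]
Right side: [L T^-1]

The two sides have different dimensions, so the equation is NOT dimensionally consistent.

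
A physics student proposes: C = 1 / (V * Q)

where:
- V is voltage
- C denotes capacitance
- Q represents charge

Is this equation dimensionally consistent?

No

V (voltage) has dimensions [I^-1 L^2 M T^-3].
C (capacitance) has dimensions [I^2 L^-2 M^-1 T^4].
Q (charge) has dimensions [I T].

Left side: [I^2 L^-2 M^-1 T^4]
Right side: [L^-2 M^-1 T^2]

The two sides have different dimensions, so the equation is NOT dimensionally consistent.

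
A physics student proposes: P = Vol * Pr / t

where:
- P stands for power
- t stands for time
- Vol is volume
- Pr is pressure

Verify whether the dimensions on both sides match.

Yes

P (power) has dimensions [L^2 M T^-3].
t (time) has dimensions [T].
Vol (volume) has dimensions [L^3].
Pr (pressure) has dimensions [L^-1 M T^-2].

Left side: [L^2 M T^-3]
Right side: [L^2 M T^-3]

Both sides have the same dimensions, so the equation is dimensionally consistent.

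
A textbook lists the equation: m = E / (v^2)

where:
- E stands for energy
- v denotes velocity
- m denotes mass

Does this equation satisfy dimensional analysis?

Yes

E (energy) has dimensions [L^2 M T^-2].
v (velocity) has dimensions [L T^-1].
m (mass) has dimensions [M].

Left side: [M]
Right side: [M]

Both sides have the same dimensions, so the equation is dimensionally consistent.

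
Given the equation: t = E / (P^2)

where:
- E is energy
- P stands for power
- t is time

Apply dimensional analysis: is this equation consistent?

No

E (energy) has dimensions [L^2 M T^-2].
P (power) has dimensions [L^2 M T^-3].
t (time) has dimensions [T].

Left side: [T]
Right side: [L^-2 M^-1 T^4]

The two sides have different dimensions, so the equation is NOT dimensionally consistent.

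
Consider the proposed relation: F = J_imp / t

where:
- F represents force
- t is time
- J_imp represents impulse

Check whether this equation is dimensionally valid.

Yes

F (force) has dimensions [L M T^-2].
t (time) has dimensions [T].
J_imp (impulse) has dimensions [L M T^-1].

Left side: [L M T^-2]
Right side: [L M T^-2]

Both sides have the same dimensions, so the equation is dimensionally consistent.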